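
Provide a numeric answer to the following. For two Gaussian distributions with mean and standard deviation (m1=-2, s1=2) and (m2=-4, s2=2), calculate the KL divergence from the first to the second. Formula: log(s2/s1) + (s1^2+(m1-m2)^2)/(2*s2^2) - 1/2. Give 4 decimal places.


KL divergence between normal distributions:
KL = log(s2/s1) + (s1^2 + (m1-m2)^2)/(2*s2^2) - 1/2.
log(2/2) = 0.0.
(2^2 + (-2--4)^2)/(2*2^2) = (4 + 4)/8 = 1.0.
KL = 0.0 + 1.0 - 0.5 = 0.5000

0.5000


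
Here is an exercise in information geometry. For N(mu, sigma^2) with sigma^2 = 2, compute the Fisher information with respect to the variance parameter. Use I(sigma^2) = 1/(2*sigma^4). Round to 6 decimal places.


Fisher information for variance: I(sigma^2) = 1/(2*sigma^4).
sigma^2 = 2, so sigma^4 = 4.
I = 1/(2*4) = 1/8 = 0.125000

0.125000


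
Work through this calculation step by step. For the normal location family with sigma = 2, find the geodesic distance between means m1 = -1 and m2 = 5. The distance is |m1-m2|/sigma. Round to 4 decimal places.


On the fixed-variance normal subfamily, geodesic distance = |m1-m2|/sigma.
|-1 - 5| = 6.
sigma = 2.
d = 6/2 = 3.0000

3.0000


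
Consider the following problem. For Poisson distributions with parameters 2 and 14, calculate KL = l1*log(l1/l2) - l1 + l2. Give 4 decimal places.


KL divergence for Poisson:
KL = l1*log(l1/l2) - l1 + l2.
l1 = 2, l2 = 14.
log(2/14) = -1.94591.
l1*log(l1/l2) = 2 * -1.94591 = -3.89182.
KL = -3.89182 - 2 + 14 = 8.1082

8.1082


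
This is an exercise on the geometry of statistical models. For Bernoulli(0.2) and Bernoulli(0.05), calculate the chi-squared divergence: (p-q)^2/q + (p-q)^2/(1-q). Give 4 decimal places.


Chi-squared divergence between Bernoulli distributions:
chi^2 = (p-q)^2/q + (p-q)^2/(1-q).
p = 0.2, q = 0.05, p-q = 0.15.
(p-q)^2 = 0.0225.
term1 = 0.0225/0.05 = 0.45.
term2 = 0.0225/0.95 = 0.023684.
chi^2 = 0.45 + 0.023684 = 0.4737

0.4737


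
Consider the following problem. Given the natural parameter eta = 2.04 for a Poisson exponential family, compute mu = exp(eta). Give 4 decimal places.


Expectation parameter for Poisson exponential family:
mu = exp(eta).
eta = 2.04.
mu = exp(2.04) = 7.6906

7.6906


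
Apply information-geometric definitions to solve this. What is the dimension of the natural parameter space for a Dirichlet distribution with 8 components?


Exponential family dimension calculation:
Dirichlet with 8 components has 8 natural parameters.

8


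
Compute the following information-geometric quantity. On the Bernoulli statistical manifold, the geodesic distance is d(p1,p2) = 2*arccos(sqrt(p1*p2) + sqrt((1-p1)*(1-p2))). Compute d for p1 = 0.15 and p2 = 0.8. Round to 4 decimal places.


Geodesic distance on Bernoulli manifold:
d(p1,p2) = 2*arccos(sqrt(p1*p2) + sqrt((1-p1)*(1-p2))).
sqrt(p1*p2) = sqrt(0.15*0.8) = 0.34641.
sqrt((1-p1)*(1-p2)) = sqrt(0.85*0.2) = 0.412311.
arg = 0.34641 + 0.412311 = 0.758721.
d = 2*arccos(0.758721) = 1.4189

1.4189


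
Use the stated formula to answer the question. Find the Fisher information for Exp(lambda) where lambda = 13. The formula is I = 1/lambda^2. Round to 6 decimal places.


Fisher information for exponential: I(lambda) = 1/lambda^2.
lambda = 13, lambda^2 = 169.
I = 1/169 = 0.005917

0.005917


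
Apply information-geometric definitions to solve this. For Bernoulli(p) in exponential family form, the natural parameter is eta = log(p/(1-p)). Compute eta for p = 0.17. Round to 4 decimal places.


Natural parameter for Bernoulli: eta = log(p/(1-p)).
p = 0.17, 1-p = 0.83.
p/(1-p) = 0.204819.
eta = log(0.204819) = -1.5856

-1.5856


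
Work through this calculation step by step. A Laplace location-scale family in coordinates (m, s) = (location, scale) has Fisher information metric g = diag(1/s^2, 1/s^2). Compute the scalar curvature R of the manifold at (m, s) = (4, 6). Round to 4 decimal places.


The metric has the form g = (A dm^2 + B ds^2)/s^2 with A = 1, B = 1.
Substitute u = sqrt(A/B)*m: g = B*(du^2 + ds^2)/s^2, i.e. B times the
Poincare upper half-plane metric, which has constant Gaussian curvature -1.
Scaling a 2D metric by a constant c divides the Gaussian curvature by c,
so K = -1/B = -1/(1) = -1.0000 everywhere (the point (m, s) = (4, 6) is irrelevant:
the curvature is constant).
Scalar curvature in dimension 2: R = 2K = -2/(1) = -2.0000.

-2.0000


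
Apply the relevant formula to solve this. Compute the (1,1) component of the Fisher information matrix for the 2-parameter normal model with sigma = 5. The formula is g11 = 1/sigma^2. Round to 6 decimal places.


For the 2-parameter normal family, the Fisher metric has:
  g11 = 1/sigma^2, g22 = 2/sigma^2.
sigma = 5, sigma^2 = 25.
g11 = 0.040000

0.040000


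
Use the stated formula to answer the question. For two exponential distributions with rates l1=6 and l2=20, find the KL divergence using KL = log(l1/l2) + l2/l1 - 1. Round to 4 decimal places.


KL divergence for exponential family:
KL = log(l1/l2) + l2/l1 - 1.
log(6/20) = -1.203973.
20/6 = 3.333333.
KL = -1.203973 + 3.333333 - 1 = 1.1294

1.1294


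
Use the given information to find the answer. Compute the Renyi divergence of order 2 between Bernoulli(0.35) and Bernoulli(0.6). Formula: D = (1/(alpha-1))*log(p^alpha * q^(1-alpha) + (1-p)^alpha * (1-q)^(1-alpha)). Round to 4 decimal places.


Renyi divergence of order alpha between Bernoulli distributions:
D = (1/(alpha-1))*log(p^alpha * q^(1-alpha) + (1-p)^alpha * (1-q)^(1-alpha)).
alpha = 2, p = 0.35, q = 0.6.
p^alpha * q^(1-alpha) = 0.35^2 * 0.6^-1 = 0.204167.
(1-p)^alpha * (1-q)^(1-alpha) = 0.65^2 * 0.4^-1 = 1.05625.
sum = 0.204167 + 1.05625 = 1.260417.
D = (1/1)*log(1.260417) = 0.2314

0.2314


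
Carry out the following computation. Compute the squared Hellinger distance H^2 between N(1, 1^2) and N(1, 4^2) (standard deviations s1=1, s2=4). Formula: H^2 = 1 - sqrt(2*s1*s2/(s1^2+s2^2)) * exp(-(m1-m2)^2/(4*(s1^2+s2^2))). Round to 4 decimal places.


Squared Hellinger distance for Gaussians:
H^2 = 1 - sqrt(2*s1*s2/(s1^2+s2^2)) * exp(-(m1-m2)^2/(4*(s1^2+s2^2))).
s1^2 = 1, s2^2 = 16, s1^2+s2^2 = 17.
sqrt(2*1*4/(17)) = 0.685994.
(m1-m2)^2 = (0)^2 = 0.
exp(-0/(4*17)) = exp(0.0) = 1.0.
H^2 = 1 - 0.685994*1.0 = 0.3140

0.3140


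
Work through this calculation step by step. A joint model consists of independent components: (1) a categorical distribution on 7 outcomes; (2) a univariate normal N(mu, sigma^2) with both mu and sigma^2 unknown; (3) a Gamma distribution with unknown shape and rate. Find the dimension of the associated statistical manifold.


The dimension of a statistical manifold equals the number of free
(independent) real parameters of the model. For a product of independent
blocks the parameter counts add.
- categorical on 7 outcomes (probabilities sum to 1): 7-1 = 6.
- normal (mu, sigma^2): 2.
- Gamma (shape, rate): 2.
Total = 6 + 2 + 2 = 10.
Dimension = 10

10


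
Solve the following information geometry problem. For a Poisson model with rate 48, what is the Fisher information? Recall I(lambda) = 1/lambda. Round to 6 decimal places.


Fisher information for Poisson: I(lambda) = 1/lambda.
lambda = 48.
I(lambda) = 1/48 = 0.020833

0.020833


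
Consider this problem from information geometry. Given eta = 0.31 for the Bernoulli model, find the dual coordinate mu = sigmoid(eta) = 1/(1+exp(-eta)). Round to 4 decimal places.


Dual coordinate (expectation parameter) for Bernoulli:
mu = 1/(1+exp(-eta)).
eta = 0.31.
exp(-eta) = exp(-0.31) = 0.733447.
mu = 1/(1+0.733447) = 0.5769

0.5769


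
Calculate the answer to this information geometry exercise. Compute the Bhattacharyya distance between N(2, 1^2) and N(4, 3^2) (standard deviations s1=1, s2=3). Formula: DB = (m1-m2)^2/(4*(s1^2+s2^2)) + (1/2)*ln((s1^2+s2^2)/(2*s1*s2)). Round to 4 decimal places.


Bhattacharyya distance between two Gaussians:
DB = (m1-m2)^2/(4*(s1^2+s2^2)) + (1/2)*ln((s1^2+s2^2)/(2*s1*s2)).
(m1-m2)^2 = (-2)^2 = 4.
s1^2+s2^2 = 1 + 9 = 10.
term1 = 4/40 = 0.1.
term2 = 0.5*ln(10/6.0) = 0.255413.
DB = 0.1 + 0.255413 = 0.3554

0.3554


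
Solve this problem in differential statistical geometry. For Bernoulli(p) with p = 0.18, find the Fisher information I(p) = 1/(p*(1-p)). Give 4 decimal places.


For Bernoulli(p), Fisher information is I(p) = 1/(p*(1-p)).
p = 0.18, 1-p = 0.82.
p*(1-p) = 0.1476.
I(p) = 1/0.1476 = 6.7751

6.7751


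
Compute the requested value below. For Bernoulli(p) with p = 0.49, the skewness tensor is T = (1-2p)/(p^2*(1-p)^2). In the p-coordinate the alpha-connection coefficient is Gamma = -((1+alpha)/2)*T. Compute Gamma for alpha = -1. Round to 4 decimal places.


Skewness (Amari-Chentsov) tensor: T = (1-2p)/(p^2*(1-p)^2).
p = 0.49, 1-2p = 0.02, p^2 = 0.2401, (1-p)^2 = 0.2601.
T = 0.02/(0.2401 * 0.2601) = 0.320256.
In the p-coordinate, Gamma^(alpha) = Gamma^(0) - (alpha/2)*T with Gamma^(0) = (1/2)*g'(p) = -T/2,
so Gamma^(alpha) = -((1+alpha)/2)*T.
alpha = -1, -(1+alpha)/2 = 0.0.
Gamma = 0.0 * 0.320256 = 0.0000

0.0000


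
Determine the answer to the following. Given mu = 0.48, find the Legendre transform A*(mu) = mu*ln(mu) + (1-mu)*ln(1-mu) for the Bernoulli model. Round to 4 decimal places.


Legendre transform for Bernoulli:
A*(mu) = mu*log(mu) + (1-mu)*log(1-mu).
mu = 0.48, 1-mu = 0.52.
mu*log(mu) = 0.48*log(0.48) = -0.352305.
(1-mu)*log(1-mu) = 0.52*log(0.52) = -0.340042.
A* = -0.352305 + -0.340042 = -0.6923

-0.6923


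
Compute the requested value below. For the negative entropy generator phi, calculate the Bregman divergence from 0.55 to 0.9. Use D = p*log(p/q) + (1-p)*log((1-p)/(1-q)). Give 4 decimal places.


Bregman divergence with negative entropy generator:
D = p*log(p/q) + (1-p)*log((1-p)/(1-q)).
p = 0.55, q = 0.9.
p*log(p/q) = 0.55*log(0.55/0.9) = -0.270862.
(1-p)*log((1-p)/(1-q)) = 0.45*log(0.45/0.1) = 0.676835.
D = -0.270862 + 0.676835 = 0.4060

0.4060


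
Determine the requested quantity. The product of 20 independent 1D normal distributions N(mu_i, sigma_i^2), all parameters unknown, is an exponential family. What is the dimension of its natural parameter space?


Exponential family dimension calculation:
Each univariate normal has two natural parameters (mu/sigma^2 and -1/(2 sigma^2)).
With 20 independent components, dim = 2 * 20 = 40.

40


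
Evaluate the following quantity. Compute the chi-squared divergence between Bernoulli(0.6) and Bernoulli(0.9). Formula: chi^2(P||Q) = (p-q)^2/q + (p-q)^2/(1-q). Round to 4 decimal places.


Chi-squared divergence between Bernoulli distributions:
chi^2 = (p-q)^2/q + (p-q)^2/(1-q).
p = 0.6, q = 0.9, p-q = -0.3.
(p-q)^2 = 0.09.
term1 = 0.09/0.9 = 0.1.
term2 = 0.09/0.1 = 0.9.
chi^2 = 0.1 + 0.9 = 1.0000

1.0000


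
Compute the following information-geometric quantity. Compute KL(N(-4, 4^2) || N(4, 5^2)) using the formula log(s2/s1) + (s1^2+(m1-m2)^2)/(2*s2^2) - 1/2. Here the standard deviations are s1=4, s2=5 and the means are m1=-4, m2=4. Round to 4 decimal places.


KL divergence between normal distributions:
KL = log(s2/s1) + (s1^2 + (m1-m2)^2)/(2*s2^2) - 1/2.
log(5/4) = 0.223144.
(4^2 + (-4-4)^2)/(2*5^2) = (16 + 64)/50 = 1.6.
KL = 0.223144 + 1.6 - 0.5 = 1.3231

1.3231


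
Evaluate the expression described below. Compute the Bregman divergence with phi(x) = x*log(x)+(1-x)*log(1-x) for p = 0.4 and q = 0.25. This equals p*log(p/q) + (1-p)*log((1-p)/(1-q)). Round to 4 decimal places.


Bregman divergence with negative entropy generator:
D = p*log(p/q) + (1-p)*log((1-p)/(1-q)).
p = 0.4, q = 0.25.
p*log(p/q) = 0.4*log(0.4/0.25) = 0.188001.
(1-p)*log((1-p)/(1-q)) = 0.6*log(0.6/0.75) = -0.133886.
D = 0.188001 + -0.133886 = 0.0541

0.0541


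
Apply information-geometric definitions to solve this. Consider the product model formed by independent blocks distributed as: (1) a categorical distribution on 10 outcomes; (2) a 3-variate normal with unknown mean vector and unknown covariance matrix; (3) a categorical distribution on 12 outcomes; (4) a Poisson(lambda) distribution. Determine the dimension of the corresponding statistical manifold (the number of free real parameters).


The dimension of a statistical manifold equals the number of free
(independent) real parameters of the model. For a product of independent
blocks the parameter counts add.
- categorical on 10 outcomes (probabilities sum to 1): 10-1 = 9.
- 3-variate normal: 3 (mean) + 3*4/2 = 6 (symmetric covariance) = 9.
- categorical on 12 outcomes (probabilities sum to 1): 12-1 = 11.
- Poisson (lambda): 1.
Total = 9 + 9 + 11 + 1 = 30.
Dimension = 30

30


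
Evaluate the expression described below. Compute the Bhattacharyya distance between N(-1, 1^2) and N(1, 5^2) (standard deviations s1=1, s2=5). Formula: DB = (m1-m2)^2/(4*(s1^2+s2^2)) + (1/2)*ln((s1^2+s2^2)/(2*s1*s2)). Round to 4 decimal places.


Bhattacharyya distance between two Gaussians:
DB = (m1-m2)^2/(4*(s1^2+s2^2)) + (1/2)*ln((s1^2+s2^2)/(2*s1*s2)).
(m1-m2)^2 = (-2)^2 = 4.
s1^2+s2^2 = 1 + 25 = 26.
term1 = 4/104 = 0.038462.
term2 = 0.5*ln(26/10.0) = 0.477756.
DB = 0.038462 + 0.477756 = 0.5162

0.5162


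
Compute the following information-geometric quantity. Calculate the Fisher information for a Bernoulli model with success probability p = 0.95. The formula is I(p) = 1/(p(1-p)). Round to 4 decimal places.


For Bernoulli(p), Fisher information is I(p) = 1/(p*(1-p)).
p = 0.95, 1-p = 0.05.
p*(1-p) = 0.0475.
I(p) = 1/0.0475 = 21.0526

21.0526


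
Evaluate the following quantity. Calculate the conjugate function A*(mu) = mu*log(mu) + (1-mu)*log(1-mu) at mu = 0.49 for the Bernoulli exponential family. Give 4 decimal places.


Legendre transform for Bernoulli:
A*(mu) = mu*log(mu) + (1-mu)*log(1-mu).
mu = 0.49, 1-mu = 0.51.
mu*log(mu) = 0.49*log(0.49) = -0.349541.
(1-mu)*log(1-mu) = 0.51*log(0.51) = -0.343406.
A* = -0.349541 + -0.343406 = -0.6929

-0.6929


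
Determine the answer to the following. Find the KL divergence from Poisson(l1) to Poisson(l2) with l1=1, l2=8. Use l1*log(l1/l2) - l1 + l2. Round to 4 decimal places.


KL divergence for Poisson:
KL = l1*log(l1/l2) - l1 + l2.
l1 = 1, l2 = 8.
log(1/8) = -2.079442.
l1*log(l1/l2) = 1 * -2.079442 = -2.079442.
KL = -2.079442 - 1 + 8 = 4.9206

4.9206


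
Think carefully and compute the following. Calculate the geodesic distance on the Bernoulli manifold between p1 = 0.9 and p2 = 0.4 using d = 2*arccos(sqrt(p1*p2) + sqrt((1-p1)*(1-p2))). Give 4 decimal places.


Geodesic distance on Bernoulli manifold:
d(p1,p2) = 2*arccos(sqrt(p1*p2) + sqrt((1-p1)*(1-p2))).
sqrt(p1*p2) = sqrt(0.9*0.4) = 0.6.
sqrt((1-p1)*(1-p2)) = sqrt(0.1*0.6) = 0.244949.
arg = 0.6 + 0.244949 = 0.844949.
d = 2*arccos(0.844949) = 1.1287

1.1287


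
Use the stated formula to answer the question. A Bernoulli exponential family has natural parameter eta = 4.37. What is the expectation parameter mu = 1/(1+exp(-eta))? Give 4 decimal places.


Dual coordinate (expectation parameter) for Bernoulli:
mu = 1/(1+exp(-eta)).
eta = 4.37.
exp(-eta) = exp(-4.37) = 0.012651.
mu = 1/(1+0.012651) = 0.9875

0.9875


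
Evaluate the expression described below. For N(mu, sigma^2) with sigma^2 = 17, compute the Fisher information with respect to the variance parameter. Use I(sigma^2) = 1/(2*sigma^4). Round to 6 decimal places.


Fisher information for variance: I(sigma^2) = 1/(2*sigma^4).
sigma^2 = 17, so sigma^4 = 289.
I = 1/(2*289) = 1/578 = 0.001730

0.001730


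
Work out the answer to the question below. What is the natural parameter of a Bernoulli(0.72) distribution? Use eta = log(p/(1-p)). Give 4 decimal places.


Natural parameter for Bernoulli: eta = log(p/(1-p)).
p = 0.72, 1-p = 0.28.
p/(1-p) = 2.571429.
eta = log(2.571429) = 0.9445

0.9445


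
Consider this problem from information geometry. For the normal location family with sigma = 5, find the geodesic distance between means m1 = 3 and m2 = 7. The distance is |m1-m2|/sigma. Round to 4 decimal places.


On the fixed-variance normal subfamily, geodesic distance = |m1-m2|/sigma.
|3 - 7| = 4.
sigma = 5.
d = 4/5 = 0.8000

0.8000


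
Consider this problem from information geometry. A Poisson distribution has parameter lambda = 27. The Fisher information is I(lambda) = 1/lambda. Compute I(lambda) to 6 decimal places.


Fisher information for Poisson: I(lambda) = 1/lambda.
lambda = 27.
I(lambda) = 1/27 = 0.037037

0.037037


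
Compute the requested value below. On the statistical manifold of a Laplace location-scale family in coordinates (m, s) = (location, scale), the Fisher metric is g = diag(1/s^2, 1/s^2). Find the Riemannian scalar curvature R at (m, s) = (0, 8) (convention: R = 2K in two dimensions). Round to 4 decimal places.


The metric has the form g = (A dm^2 + B ds^2)/s^2 with A = 1, B = 1.
Substitute u = sqrt(A/B)*m: g = B*(du^2 + ds^2)/s^2, i.e. B times the
Poincare upper half-plane metric, which has constant Gaussian curvature -1.
Scaling a 2D metric by a constant c divides the Gaussian curvature by c,
so K = -1/B = -1/(1) = -1.0000 everywhere (the point (m, s) = (0, 8) is irrelevant:
the curvature is constant).
Scalar curvature in dimension 2: R = 2K = -2/(1) = -2.0000.

-2.0000


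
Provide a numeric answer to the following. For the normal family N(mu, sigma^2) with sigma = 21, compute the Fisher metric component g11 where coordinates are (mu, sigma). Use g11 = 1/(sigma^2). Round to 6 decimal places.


For the 2-parameter normal family, the Fisher metric has:
  g11 = 1/sigma^2, g22 = 2/sigma^2.
sigma = 21, sigma^2 = 441.
g11 = 0.002268

0.002268


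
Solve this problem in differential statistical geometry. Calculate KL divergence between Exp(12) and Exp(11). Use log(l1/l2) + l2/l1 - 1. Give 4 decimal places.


KL divergence for exponential family:
KL = log(l1/l2) + l2/l1 - 1.
log(12/11) = 0.087011.
11/12 = 0.916667.
KL = 0.087011 + 0.916667 - 1 = 0.0037

0.0037


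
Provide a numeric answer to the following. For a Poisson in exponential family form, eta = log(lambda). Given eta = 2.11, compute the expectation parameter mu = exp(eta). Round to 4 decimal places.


Expectation parameter for Poisson exponential family:
mu = exp(eta).
eta = 2.11.
mu = exp(2.11) = 8.2482

8.2482


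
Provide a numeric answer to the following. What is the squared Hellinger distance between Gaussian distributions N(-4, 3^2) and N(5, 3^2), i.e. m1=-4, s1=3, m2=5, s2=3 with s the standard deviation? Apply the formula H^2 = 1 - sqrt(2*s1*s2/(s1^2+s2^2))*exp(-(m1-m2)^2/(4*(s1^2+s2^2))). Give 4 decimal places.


Squared Hellinger distance for Gaussians:
H^2 = 1 - sqrt(2*s1*s2/(s1^2+s2^2)) * exp(-(m1-m2)^2/(4*(s1^2+s2^2))).
s1^2 = 9, s2^2 = 9, s1^2+s2^2 = 18.
sqrt(2*3*3/(18)) = 1.0.
(m1-m2)^2 = (-9)^2 = 81.
exp(-81/(4*18)) = exp(-1.125) = 0.324652.
H^2 = 1 - 1.0*0.324652 = 0.6753

0.6753


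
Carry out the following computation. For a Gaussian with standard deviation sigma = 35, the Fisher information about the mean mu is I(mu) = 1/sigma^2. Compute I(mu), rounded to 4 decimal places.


The Fisher information for the mean of a normal distribution is I(mu) = 1/sigma^2.
sigma = 35, so sigma^2 = 1225.
I(mu) = 1/1225 = 0.0008

0.0008


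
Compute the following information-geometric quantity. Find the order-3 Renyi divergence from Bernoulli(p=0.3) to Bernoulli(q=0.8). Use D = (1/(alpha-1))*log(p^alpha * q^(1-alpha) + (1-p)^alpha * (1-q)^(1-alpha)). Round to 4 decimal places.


Renyi divergence of order alpha between Bernoulli distributions:
D = (1/(alpha-1))*log(p^alpha * q^(1-alpha) + (1-p)^alpha * (1-q)^(1-alpha)).
alpha = 3, p = 0.3, q = 0.8.
p^alpha * q^(1-alpha) = 0.3^3 * 0.8^-2 = 0.042187.
(1-p)^alpha * (1-q)^(1-alpha) = 0.7^3 * 0.2^-2 = 8.575.
sum = 0.042187 + 8.575 = 8.617188.
D = (1/2)*log(8.617188) = 1.0769

1.0769


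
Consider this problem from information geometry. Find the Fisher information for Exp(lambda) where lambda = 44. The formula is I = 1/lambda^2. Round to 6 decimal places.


Fisher information for exponential: I(lambda) = 1/lambda^2.
lambda = 44, lambda^2 = 1936.
I = 1/1936 = 0.000517

0.000517


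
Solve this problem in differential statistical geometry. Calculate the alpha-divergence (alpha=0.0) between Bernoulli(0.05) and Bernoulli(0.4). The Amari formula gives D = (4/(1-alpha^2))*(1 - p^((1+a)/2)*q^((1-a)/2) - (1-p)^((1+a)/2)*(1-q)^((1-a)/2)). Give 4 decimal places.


Amari alpha-divergence:
D = (4/(1-alpha^2))*(1 - p^((1+a)/2)*q^((1-a)/2) - (1-p)^((1+a)/2)*(1-q)^((1-a)/2)).
alpha = 0.0, p = 0.05, q = 0.4.
e1 = (1+alpha)/2 = 0.5, e2 = (1-alpha)/2 = 0.5.
t1 = p^e1 * q^e2 = 0.05^0.5 * 0.4^0.5 = 0.141421.
t2 = (1-p)^e1 * (1-q)^e2 = 0.95^0.5 * 0.6^0.5 = 0.754983.
4/(1-alpha^2) = 4.0.
D = 4.0*(1 - 0.141421 - 0.754983) = 0.4144

0.4144


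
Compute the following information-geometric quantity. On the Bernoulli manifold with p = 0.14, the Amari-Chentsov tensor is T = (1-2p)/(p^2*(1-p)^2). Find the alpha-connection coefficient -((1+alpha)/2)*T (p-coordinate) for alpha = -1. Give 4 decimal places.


Skewness (Amari-Chentsov) tensor: T = (1-2p)/(p^2*(1-p)^2).
p = 0.14, 1-2p = 0.72, p^2 = 0.0196, (1-p)^2 = 0.7396.
T = 0.72/(0.0196 * 0.7396) = 49.668326.
In the p-coordinate, Gamma^(alpha) = Gamma^(0) - (alpha/2)*T with Gamma^(0) = (1/2)*g'(p) = -T/2,
so Gamma^(alpha) = -((1+alpha)/2)*T.
alpha = -1, -(1+alpha)/2 = 0.0.
Gamma = 0.0 * 49.668326 = 0.0000

0.0000


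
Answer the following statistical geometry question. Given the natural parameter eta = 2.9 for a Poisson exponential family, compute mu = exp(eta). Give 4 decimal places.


Expectation parameter for Poisson exponential family:
mu = exp(eta).
eta = 2.9.
mu = exp(2.9) = 18.1741

18.1741


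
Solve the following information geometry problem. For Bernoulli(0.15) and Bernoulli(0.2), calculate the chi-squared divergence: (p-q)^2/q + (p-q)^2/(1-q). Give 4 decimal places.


Chi-squared divergence between Bernoulli distributions:
chi^2 = (p-q)^2/q + (p-q)^2/(1-q).
p = 0.15, q = 0.2, p-q = -0.05.
(p-q)^2 = 0.0025.
term1 = 0.0025/0.2 = 0.0125.
term2 = 0.0025/0.8 = 0.003125.
chi^2 = 0.0125 + 0.003125 = 0.0156

0.0156


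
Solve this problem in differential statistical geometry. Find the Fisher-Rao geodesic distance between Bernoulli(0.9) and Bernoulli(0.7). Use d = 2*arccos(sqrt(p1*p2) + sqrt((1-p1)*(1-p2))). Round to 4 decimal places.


Geodesic distance on Bernoulli manifold:
d(p1,p2) = 2*arccos(sqrt(p1*p2) + sqrt((1-p1)*(1-p2))).
sqrt(p1*p2) = sqrt(0.9*0.7) = 0.793725.
sqrt((1-p1)*(1-p2)) = sqrt(0.1*0.3) = 0.173205.
arg = 0.793725 + 0.173205 = 0.96693.
d = 2*arccos(0.96693) = 0.5158

0.5158


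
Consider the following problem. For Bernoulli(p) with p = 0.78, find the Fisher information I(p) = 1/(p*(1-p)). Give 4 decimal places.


For Bernoulli(p), Fisher information is I(p) = 1/(p*(1-p)).
p = 0.78, 1-p = 0.22.
p*(1-p) = 0.1716.
I(p) = 1/0.1716 = 5.8275

5.8275


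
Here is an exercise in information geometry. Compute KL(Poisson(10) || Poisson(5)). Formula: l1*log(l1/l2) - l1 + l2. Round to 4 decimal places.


KL divergence for Poisson:
KL = l1*log(l1/l2) - l1 + l2.
l1 = 10, l2 = 5.
log(10/5) = 0.693147.
l1*log(l1/l2) = 10 * 0.693147 = 6.931472.
KL = 6.931472 - 10 + 5 = 1.9315

1.9315


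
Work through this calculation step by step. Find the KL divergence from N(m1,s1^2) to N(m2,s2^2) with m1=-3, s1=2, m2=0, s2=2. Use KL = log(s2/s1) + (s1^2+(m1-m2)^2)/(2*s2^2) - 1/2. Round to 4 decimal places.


KL divergence between normal distributions:
KL = log(s2/s1) + (s1^2 + (m1-m2)^2)/(2*s2^2) - 1/2.
log(2/2) = 0.0.
(2^2 + (-3-0)^2)/(2*2^2) = (4 + 9)/8 = 1.625.
KL = 0.0 + 1.625 - 0.5 = 1.1250

1.1250


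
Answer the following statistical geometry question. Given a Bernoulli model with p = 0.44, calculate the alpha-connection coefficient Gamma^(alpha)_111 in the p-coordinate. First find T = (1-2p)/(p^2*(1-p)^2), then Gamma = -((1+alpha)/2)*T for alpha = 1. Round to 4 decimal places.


Skewness (Amari-Chentsov) tensor: T = (1-2p)/(p^2*(1-p)^2).
p = 0.44, 1-2p = 0.12, p^2 = 0.1936, (1-p)^2 = 0.3136.
T = 0.12/(0.1936 * 0.3136) = 1.976514.
In the p-coordinate, Gamma^(alpha) = Gamma^(0) - (alpha/2)*T with Gamma^(0) = (1/2)*g'(p) = -T/2,
so Gamma^(alpha) = -((1+alpha)/2)*T.
alpha = 1, -(1+alpha)/2 = -1.0.
Gamma = -1.0 * 1.976514 = -1.9765

-1.9765


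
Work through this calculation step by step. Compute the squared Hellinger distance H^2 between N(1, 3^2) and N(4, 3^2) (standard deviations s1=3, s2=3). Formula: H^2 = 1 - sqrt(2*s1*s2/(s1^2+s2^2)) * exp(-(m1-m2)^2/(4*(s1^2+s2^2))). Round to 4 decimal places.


Squared Hellinger distance for Gaussians:
H^2 = 1 - sqrt(2*s1*s2/(s1^2+s2^2)) * exp(-(m1-m2)^2/(4*(s1^2+s2^2))).
s1^2 = 9, s2^2 = 9, s1^2+s2^2 = 18.
sqrt(2*3*3/(18)) = 1.0.
(m1-m2)^2 = (-3)^2 = 9.
exp(-9/(4*18)) = exp(-0.125) = 0.882497.
H^2 = 1 - 1.0*0.882497 = 0.1175

0.1175


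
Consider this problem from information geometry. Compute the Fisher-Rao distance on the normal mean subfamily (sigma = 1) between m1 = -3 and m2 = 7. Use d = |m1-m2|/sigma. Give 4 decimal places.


On the fixed-variance normal subfamily, geodesic distance = |m1-m2|/sigma.
|-3 - 7| = 10.
sigma = 1.
d = 10/1 = 10.0000

10.0000


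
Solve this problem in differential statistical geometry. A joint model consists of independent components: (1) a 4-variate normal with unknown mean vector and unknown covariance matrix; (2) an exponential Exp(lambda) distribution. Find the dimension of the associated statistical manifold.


The dimension of a statistical manifold equals the number of free
(independent) real parameters of the model. For a product of independent
blocks the parameter counts add.
- 4-variate normal: 4 (mean) + 4*5/2 = 10 (symmetric covariance) = 14.
- exponential (lambda): 1.
Total = 14 + 1 = 15.
Dimension = 15

15


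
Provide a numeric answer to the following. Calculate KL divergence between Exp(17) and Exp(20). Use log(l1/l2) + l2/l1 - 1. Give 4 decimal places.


KL divergence for exponential family:
KL = log(l1/l2) + l2/l1 - 1.
log(17/20) = -0.162519.
20/17 = 1.176471.
KL = -0.162519 + 1.176471 - 1 = 0.0140

0.0140


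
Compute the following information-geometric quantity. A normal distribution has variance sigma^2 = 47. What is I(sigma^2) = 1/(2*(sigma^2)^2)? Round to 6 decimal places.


Fisher information for variance: I(sigma^2) = 1/(2*sigma^4).
sigma^2 = 47, so sigma^4 = 2209.
I = 1/(2*2209) = 1/4418 = 0.000226

0.000226


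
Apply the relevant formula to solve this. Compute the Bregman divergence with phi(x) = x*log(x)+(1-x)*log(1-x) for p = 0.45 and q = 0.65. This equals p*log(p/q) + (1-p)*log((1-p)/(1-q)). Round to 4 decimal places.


Bregman divergence with negative entropy generator:
D = p*log(p/q) + (1-p)*log((1-p)/(1-q)).
p = 0.45, q = 0.65.
p*log(p/q) = 0.45*log(0.45/0.65) = -0.165476.
(1-p)*log((1-p)/(1-q)) = 0.55*log(0.55/0.35) = 0.248592.
D = -0.165476 + 0.248592 = 0.0831

0.0831


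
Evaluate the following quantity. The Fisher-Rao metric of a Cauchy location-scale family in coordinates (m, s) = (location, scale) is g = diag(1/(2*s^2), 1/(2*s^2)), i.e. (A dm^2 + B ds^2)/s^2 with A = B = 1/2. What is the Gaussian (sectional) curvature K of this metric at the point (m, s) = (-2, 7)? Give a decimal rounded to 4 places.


The metric has the form g = (A dm^2 + B ds^2)/s^2 with A = 1/2, B = 1/2.
Substitute u = sqrt(A/B)*m: g = B*(du^2 + ds^2)/s^2, i.e. B times the
Poincare upper half-plane metric, which has constant Gaussian curvature -1.
Scaling a 2D metric by a constant c divides the Gaussian curvature by c,
so K = -1/B = -1/(1/2) = -2.0000 everywhere (the point (m, s) = (-2, 7) is irrelevant:
the curvature is constant).
The requested Gaussian curvature is K = -2.0000.

-2.0000


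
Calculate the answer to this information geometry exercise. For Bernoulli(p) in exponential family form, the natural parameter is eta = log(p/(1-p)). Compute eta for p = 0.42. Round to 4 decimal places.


Natural parameter for Bernoulli: eta = log(p/(1-p)).
p = 0.42, 1-p = 0.58.
p/(1-p) = 0.724138.
eta = log(0.724138) = -0.3228

-0.3228


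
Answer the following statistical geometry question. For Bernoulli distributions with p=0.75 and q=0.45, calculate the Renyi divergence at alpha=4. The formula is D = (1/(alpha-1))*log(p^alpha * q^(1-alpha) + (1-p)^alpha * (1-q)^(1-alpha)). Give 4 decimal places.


Renyi divergence of order alpha between Bernoulli distributions:
D = (1/(alpha-1))*log(p^alpha * q^(1-alpha) + (1-p)^alpha * (1-q)^(1-alpha)).
alpha = 4, p = 0.75, q = 0.45.
p^alpha * q^(1-alpha) = 0.75^4 * 0.45^-3 = 3.472222.
(1-p)^alpha * (1-q)^(1-alpha) = 0.25^4 * 0.55^-3 = 0.023479.
sum = 3.472222 + 0.023479 = 3.495701.
D = (1/3)*log(3.495701) = 0.4172

0.4172


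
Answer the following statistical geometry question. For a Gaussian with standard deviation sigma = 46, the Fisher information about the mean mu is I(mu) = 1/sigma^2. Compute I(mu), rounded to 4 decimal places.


The Fisher information for the mean of a normal distribution is I(mu) = 1/sigma^2.
sigma = 46, so sigma^2 = 2116.
I(mu) = 1/2116 = 0.0005

0.0005


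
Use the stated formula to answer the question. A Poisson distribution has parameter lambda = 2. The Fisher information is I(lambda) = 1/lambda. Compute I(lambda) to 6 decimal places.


Fisher information for Poisson: I(lambda) = 1/lambda.
lambda = 2.
I(lambda) = 1/2 = 0.500000

0.500000


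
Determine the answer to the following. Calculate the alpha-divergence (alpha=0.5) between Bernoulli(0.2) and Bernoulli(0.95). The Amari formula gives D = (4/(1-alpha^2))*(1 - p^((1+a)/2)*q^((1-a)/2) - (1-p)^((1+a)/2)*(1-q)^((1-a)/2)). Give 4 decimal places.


Amari alpha-divergence:
D = (4/(1-alpha^2))*(1 - p^((1+a)/2)*q^((1-a)/2) - (1-p)^((1+a)/2)*(1-q)^((1-a)/2)).
alpha = 0.5, p = 0.2, q = 0.95.
e1 = (1+alpha)/2 = 0.75, e2 = (1-alpha)/2 = 0.25.
t1 = p^e1 * q^e2 = 0.2^0.75 * 0.95^0.25 = 0.295259.
t2 = (1-p)^e1 * (1-q)^e2 = 0.8^0.75 * 0.05^0.25 = 0.4.
4/(1-alpha^2) = 5.333333.
D = 5.333333*(1 - 0.295259 - 0.4) = 1.6253

1.6253


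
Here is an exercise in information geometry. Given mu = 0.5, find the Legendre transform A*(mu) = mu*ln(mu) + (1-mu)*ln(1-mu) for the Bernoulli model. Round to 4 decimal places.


Legendre transform for Bernoulli:
A*(mu) = mu*log(mu) + (1-mu)*log(1-mu).
mu = 0.5, 1-mu = 0.5.
mu*log(mu) = 0.5*log(0.5) = -0.346574.
(1-mu)*log(1-mu) = 0.5*log(0.5) = -0.346574.
A* = -0.346574 + -0.346574 = -0.6931

-0.6931


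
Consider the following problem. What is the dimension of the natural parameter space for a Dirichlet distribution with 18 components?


Exponential family dimension calculation:
Dirichlet with 18 components has 18 natural parameters.

18


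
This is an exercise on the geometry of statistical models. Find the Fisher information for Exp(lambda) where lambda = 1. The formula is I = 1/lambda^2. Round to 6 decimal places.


Fisher information for exponential: I(lambda) = 1/lambda^2.
lambda = 1, lambda^2 = 1.
I = 1/1 = 1.000000

1.000000


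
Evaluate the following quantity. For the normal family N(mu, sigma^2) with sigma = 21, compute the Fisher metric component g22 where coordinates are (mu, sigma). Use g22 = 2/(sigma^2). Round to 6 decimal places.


For the 2-parameter normal family, the Fisher metric has:
  g11 = 1/sigma^2, g22 = 2/sigma^2.
sigma = 21, sigma^2 = 441.
g22 = 0.004535

0.004535


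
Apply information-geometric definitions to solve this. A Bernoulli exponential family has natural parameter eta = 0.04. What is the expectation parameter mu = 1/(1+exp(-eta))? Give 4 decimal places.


Dual coordinate (expectation parameter) for Bernoulli:
mu = 1/(1+exp(-eta)).
eta = 0.04.
exp(-eta) = exp(-0.04) = 0.960789.
mu = 1/(1+0.960789) = 0.5100

0.5100


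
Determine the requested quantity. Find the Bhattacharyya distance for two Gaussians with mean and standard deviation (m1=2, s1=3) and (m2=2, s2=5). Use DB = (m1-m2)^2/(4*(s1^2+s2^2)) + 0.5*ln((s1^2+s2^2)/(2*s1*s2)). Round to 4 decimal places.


Bhattacharyya distance between two Gaussians:
DB = (m1-m2)^2/(4*(s1^2+s2^2)) + (1/2)*ln((s1^2+s2^2)/(2*s1*s2)).
(m1-m2)^2 = (0)^2 = 0.
s1^2+s2^2 = 9 + 25 = 34.
term1 = 0/136 = 0.0.
term2 = 0.5*ln(34/30.0) = 0.062582.
DB = 0.0 + 0.062582 = 0.0626

0.0626


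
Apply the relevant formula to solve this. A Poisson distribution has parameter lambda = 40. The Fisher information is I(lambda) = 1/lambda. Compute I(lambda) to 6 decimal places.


Fisher information for Poisson: I(lambda) = 1/lambda.
lambda = 40.
I(lambda) = 1/40 = 0.025000

0.025000


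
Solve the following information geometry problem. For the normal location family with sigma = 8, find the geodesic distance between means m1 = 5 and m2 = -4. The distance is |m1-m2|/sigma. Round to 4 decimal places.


On the fixed-variance normal subfamily, geodesic distance = |m1-m2|/sigma.
|5 - -4| = 9.
sigma = 8.
d = 9/8 = 1.1250

1.1250


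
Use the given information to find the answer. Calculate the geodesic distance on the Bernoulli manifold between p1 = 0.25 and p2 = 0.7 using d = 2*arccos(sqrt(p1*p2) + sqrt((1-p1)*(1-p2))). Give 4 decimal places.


Geodesic distance on Bernoulli manifold:
d(p1,p2) = 2*arccos(sqrt(p1*p2) + sqrt((1-p1)*(1-p2))).
sqrt(p1*p2) = sqrt(0.25*0.7) = 0.41833.
sqrt((1-p1)*(1-p2)) = sqrt(0.75*0.3) = 0.474342.
arg = 0.41833 + 0.474342 = 0.892672.
d = 2*arccos(0.892672) = 0.9351

0.9351


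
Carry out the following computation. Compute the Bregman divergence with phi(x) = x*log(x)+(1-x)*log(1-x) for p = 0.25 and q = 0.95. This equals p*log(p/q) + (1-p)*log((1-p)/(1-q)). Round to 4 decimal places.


Bregman divergence with negative entropy generator:
D = p*log(p/q) + (1-p)*log((1-p)/(1-q)).
p = 0.25, q = 0.95.
p*log(p/q) = 0.25*log(0.25/0.95) = -0.33375.
(1-p)*log((1-p)/(1-q)) = 0.75*log(0.75/0.05) = 2.031038.
D = -0.33375 + 2.031038 = 1.6973

1.6973


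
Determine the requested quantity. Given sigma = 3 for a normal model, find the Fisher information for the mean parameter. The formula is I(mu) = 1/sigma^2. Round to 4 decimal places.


The Fisher information for the mean of a normal distribution is I(mu) = 1/sigma^2.
sigma = 3, so sigma^2 = 9.
I(mu) = 1/9 = 0.1111

0.1111


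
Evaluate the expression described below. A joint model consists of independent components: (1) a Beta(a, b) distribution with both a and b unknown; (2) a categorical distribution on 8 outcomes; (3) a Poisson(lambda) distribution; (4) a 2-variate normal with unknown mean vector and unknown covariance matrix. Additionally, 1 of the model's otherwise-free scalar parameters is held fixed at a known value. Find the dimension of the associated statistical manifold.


The dimension of a statistical manifold equals the number of free
(independent) real parameters of the model. For a product of independent
blocks the parameter counts add.
- Beta (a, b): 2.
- categorical on 8 outcomes (probabilities sum to 1): 8-1 = 7.
- Poisson (lambda): 1.
- 2-variate normal: 2 (mean) + 2*3/2 = 3 (symmetric covariance) = 5.
Total = 2 + 7 + 1 + 5 = 15.
1 parameter(s) fixed at known values: 15 - 1 = 14.
Dimension = 14

14


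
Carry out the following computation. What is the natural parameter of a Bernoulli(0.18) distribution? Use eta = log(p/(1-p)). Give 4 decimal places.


Natural parameter for Bernoulli: eta = log(p/(1-p)).
p = 0.18, 1-p = 0.82.
p/(1-p) = 0.219512.
eta = log(0.219512) = -1.5163

-1.5163


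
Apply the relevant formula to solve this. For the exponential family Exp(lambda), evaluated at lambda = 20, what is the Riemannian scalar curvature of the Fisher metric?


This family has a single free parameter, so its statistical manifold
is 1-dimensional. The Riemann curvature tensor of any 1-dimensional
Riemannian manifold vanishes identically, so R = 0.

0


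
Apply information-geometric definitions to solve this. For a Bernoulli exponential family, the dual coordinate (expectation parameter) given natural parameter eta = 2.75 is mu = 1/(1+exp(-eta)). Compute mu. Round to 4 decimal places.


Dual coordinate (expectation parameter) for Bernoulli:
mu = 1/(1+exp(-eta)).
eta = 2.75.
exp(-eta) = exp(-2.75) = 0.063928.
mu = 1/(1+0.063928) = 0.9399

0.9399


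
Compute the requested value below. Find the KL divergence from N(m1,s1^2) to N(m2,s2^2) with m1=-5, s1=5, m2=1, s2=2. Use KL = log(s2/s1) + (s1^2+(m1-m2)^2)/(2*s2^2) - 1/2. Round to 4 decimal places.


KL divergence between normal distributions:
KL = log(s2/s1) + (s1^2 + (m1-m2)^2)/(2*s2^2) - 1/2.
log(2/5) = -0.916291.
(5^2 + (-5-1)^2)/(2*2^2) = (25 + 36)/8 = 7.625.
KL = -0.916291 + 7.625 - 0.5 = 6.2087

6.2087


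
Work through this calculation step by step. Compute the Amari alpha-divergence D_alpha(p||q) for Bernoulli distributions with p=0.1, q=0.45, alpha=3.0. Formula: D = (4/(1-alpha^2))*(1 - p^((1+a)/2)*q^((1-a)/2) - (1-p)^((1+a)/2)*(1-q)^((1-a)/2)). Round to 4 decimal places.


Amari alpha-divergence:
D = (4/(1-alpha^2))*(1 - p^((1+a)/2)*q^((1-a)/2) - (1-p)^((1+a)/2)*(1-q)^((1-a)/2)).
alpha = 3.0, p = 0.1, q = 0.45.
e1 = (1+alpha)/2 = 2.0, e2 = (1-alpha)/2 = -1.0.
t1 = p^e1 * q^e2 = 0.1^2.0 * 0.45^-1.0 = 0.022222.
t2 = (1-p)^e1 * (1-q)^e2 = 0.9^2.0 * 0.55^-1.0 = 1.472727.
4/(1-alpha^2) = -0.5.
D = -0.5*(1 - 0.022222 - 1.472727) = 0.2475

0.2475


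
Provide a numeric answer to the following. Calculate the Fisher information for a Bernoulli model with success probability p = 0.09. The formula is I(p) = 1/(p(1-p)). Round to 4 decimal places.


For Bernoulli(p), Fisher information is I(p) = 1/(p*(1-p)).
p = 0.09, 1-p = 0.91.
p*(1-p) = 0.0819.
I(p) = 1/0.0819 = 12.2100

12.2100


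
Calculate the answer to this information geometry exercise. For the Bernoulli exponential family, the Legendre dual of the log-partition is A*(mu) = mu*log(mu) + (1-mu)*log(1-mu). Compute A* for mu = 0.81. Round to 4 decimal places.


Legendre transform for Bernoulli:
A*(mu) = mu*log(mu) + (1-mu)*log(1-mu).
mu = 0.81, 1-mu = 0.19.
mu*log(mu) = 0.81*log(0.81) = -0.170684.
(1-mu)*log(1-mu) = 0.19*log(0.19) = -0.315539.
A* = -0.170684 + -0.315539 = -0.4862

-0.4862


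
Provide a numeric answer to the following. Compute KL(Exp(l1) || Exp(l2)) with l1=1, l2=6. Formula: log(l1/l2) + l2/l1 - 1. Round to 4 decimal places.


KL divergence for exponential family:
KL = log(l1/l2) + l2/l1 - 1.
log(1/6) = -1.791759.
6/1 = 6.0.
KL = -1.791759 + 6.0 - 1 = 3.2082

3.2082


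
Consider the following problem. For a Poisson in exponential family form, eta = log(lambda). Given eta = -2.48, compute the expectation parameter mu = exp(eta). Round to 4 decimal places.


Expectation parameter for Poisson exponential family:
mu = exp(eta).
eta = -2.48.
mu = exp(-2.48) = 0.0837

0.0837


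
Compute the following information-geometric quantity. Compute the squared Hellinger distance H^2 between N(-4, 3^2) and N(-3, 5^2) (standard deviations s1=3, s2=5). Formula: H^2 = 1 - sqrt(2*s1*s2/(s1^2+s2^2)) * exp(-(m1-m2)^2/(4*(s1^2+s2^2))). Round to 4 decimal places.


Squared Hellinger distance for Gaussians:
H^2 = 1 - sqrt(2*s1*s2/(s1^2+s2^2)) * exp(-(m1-m2)^2/(4*(s1^2+s2^2))).
s1^2 = 9, s2^2 = 25, s1^2+s2^2 = 34.
sqrt(2*3*5/(34)) = 0.939336.
(m1-m2)^2 = (-1)^2 = 1.
exp(-1/(4*34)) = exp(-0.007353) = 0.992674.
H^2 = 1 - 0.939336*0.992674 = 0.0675

0.0675


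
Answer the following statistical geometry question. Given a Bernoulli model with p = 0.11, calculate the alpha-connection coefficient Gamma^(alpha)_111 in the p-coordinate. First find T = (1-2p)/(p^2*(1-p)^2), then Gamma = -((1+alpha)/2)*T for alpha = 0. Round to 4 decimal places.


Skewness (Amari-Chentsov) tensor: T = (1-2p)/(p^2*(1-p)^2).
p = 0.11, 1-2p = 0.78, p^2 = 0.0121, (1-p)^2 = 0.7921.
T = 0.78/(0.0121 * 0.7921) = 81.382161.
In the p-coordinate, Gamma^(alpha) = Gamma^(0) - (alpha/2)*T with Gamma^(0) = (1/2)*g'(p) = -T/2,
so Gamma^(alpha) = -((1+alpha)/2)*T.
alpha = 0, -(1+alpha)/2 = -0.5.
Gamma = -0.5 * 81.382161 = -40.6911

-40.6911


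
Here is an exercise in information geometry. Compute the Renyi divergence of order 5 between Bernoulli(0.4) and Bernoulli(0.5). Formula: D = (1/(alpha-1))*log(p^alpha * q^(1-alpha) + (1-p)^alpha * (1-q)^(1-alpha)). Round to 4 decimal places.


Renyi divergence of order alpha between Bernoulli distributions:
D = (1/(alpha-1))*log(p^alpha * q^(1-alpha) + (1-p)^alpha * (1-q)^(1-alpha)).
alpha = 5, p = 0.4, q = 0.5.
p^alpha * q^(1-alpha) = 0.4^5 * 0.5^-4 = 0.16384.
(1-p)^alpha * (1-q)^(1-alpha) = 0.6^5 * 0.5^-4 = 1.24416.
sum = 0.16384 + 1.24416 = 1.408.
D = (1/4)*log(1.408) = 0.0855

0.0855
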